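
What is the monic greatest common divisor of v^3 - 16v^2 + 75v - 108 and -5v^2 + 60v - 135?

v^2 - 12v + 27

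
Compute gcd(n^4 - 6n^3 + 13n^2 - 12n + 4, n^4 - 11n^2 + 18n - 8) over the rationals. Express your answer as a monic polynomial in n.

n^3 - 4n^2 + 5n - 2

Repeated division with remainder:
  n^4 - 6n^3 + 13n^2 - 12n + 4 = (n^4 - 11n^2 + 18n - 8) + (-6n^3 + 24n^2 - 30n + 12)
  n^4 - 11n^2 + 18n - 8 = (-(1/6)n - 2/3)(-6n^3 + 24n^2 - 30n + 12) + (0)
Last nonzero remainder: -6n^3 + 24n^2 - 30n + 12. Dividing through by -6 gives the monic gcd n^3 - 4n^2 + 5n - 2.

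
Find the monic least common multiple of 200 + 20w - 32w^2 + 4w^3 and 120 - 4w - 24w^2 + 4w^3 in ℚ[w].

-150 + 35w + 29w^2 - 11w^3 + w^4

By polynomial division,
  4w^3 - 32w^2 + 20w + 200 = (4w^3 - 24w^2 - 4w + 120) + (-8w^2 + 24w + 80)
  4w^3 - 24w^2 - 4w + 120 = (-(1/2)w + 3/2)(-8w^2 + 24w + 80) + (0)
Last nonzero remainder: -8w^2 + 24w + 80. Dividing through by -8 gives the monic gcd w^2 - 3w - 10.
Then lcm(f, g) = f·g / gcd(f, g); expanding and making the result monic gives the answer.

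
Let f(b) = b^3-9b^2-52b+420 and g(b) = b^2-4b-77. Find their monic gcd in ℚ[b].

b+7

Apply the Euclidean algorithm:
  b^3-9b^2-52b+420 = (b-5)(b^2-4b-77) + (5b+35)
  b^2-4b-77 = ((1/5)b-11/5)(5b+35) + (0)
Last nonzero remainder: 5b+35. Dividing through by 5 gives the monic gcd b+7.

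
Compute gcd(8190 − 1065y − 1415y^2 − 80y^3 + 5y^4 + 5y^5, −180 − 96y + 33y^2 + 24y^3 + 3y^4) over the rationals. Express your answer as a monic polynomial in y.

Apply the Euclidean algorithm:
  5y^5 + 5y^4 − 80y^3 − 1415y^2 − 1065y + 8190 = ((5/3)y − 35/3)(3y^4 + 24y^3 + 33y^2 − 96y − 180) + (145y^3 − 870y^2 − 1885y + 6090)
  3y^4 + 24y^3 + 33y^2 − 96y − 180 = ((3/145)y + 42/145)(145y^3 − 870y^2 − 1885y + 6090) + (324y^2 + 324y − 1944)
  145y^3 − 870y^2 − 1885y + 6090 = ((145/324)y − 1015/324)(324y^2 + 324y − 1944) + (0)
Last nonzero remainder: 324y^2 + 324y − 1944. Dividing through by 324 gives the monic gcd y^2 + y − 6.

−6 + y + y^2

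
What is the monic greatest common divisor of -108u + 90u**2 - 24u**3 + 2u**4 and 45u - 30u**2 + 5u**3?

9u - 6u**2 + u**3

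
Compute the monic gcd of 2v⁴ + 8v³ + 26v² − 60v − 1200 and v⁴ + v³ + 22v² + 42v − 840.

Repeated division with remainder:
  2v⁴ + 8v³ + 26v² − 60v − 1200 = (2)(v⁴ + v³ + 22v² + 42v − 840) + (6v³ − 18v² − 144v + 480)
  v⁴ + v³ + 22v² + 42v − 840 = ((1/6)v + 2/3)(6v³ − 18v² − 144v + 480) + (58v² + 58v − 1160)
  6v³ − 18v² − 144v + 480 = ((3/29)v − 12/29)(58v² + 58v − 1160) + (0)
Last nonzero remainder: 58v² + 58v − 1160. Dividing through by 58 gives the monic gcd v² + v − 20.

v² + v − 20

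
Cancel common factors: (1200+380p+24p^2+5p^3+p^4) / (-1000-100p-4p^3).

(-24-10p-p^2)/(20+4p)

Apply the Euclidean algorithm:
  p^4+5p^3+24p^2+380p+1200 = (-(1/4)p-5/4)(-4p^3-100p-1000) + (-p^2+5p-50)
  -4p^3-100p-1000 = (4p+20)(-p^2+5p-50) + (0)
Last nonzero remainder: -p^2+5p-50. Dividing through by -1 gives the monic gcd p^2-5p+50.
Cancel p^2-5p+50 from numerator and denominator to get the reduced form.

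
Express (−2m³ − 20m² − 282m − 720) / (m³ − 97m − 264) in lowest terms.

(−2m² − 14m − 240)/(m² − 3m − 88)

Euclidean algorithm in ℚ[m]:
  −2m³ − 20m² − 282m − 720 = (−2)(m³ − 97m − 264) + (−20m² − 476m − 1248)
  m³ − 97m − 264 = (−(1/20)m + 119/100)(−20m² − 476m − 1248) + ((10176/25)m + 30528/25)
  −20m² − 476m − 1248 = (−(125/2544)m − 325/318)((10176/25)m + 30528/25) + (0)
Last nonzero remainder: (10176/25)m + 30528/25. Dividing through by 10176/25 gives the monic gcd m + 3.
Cancel m + 3 from numerator and denominator to get the reduced form.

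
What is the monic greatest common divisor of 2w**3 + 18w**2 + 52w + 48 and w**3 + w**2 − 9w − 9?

w + 3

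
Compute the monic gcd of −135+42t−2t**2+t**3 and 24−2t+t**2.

1

Euclidean algorithm in ℚ[t]:
  t**3−2t**2+42t−135 = (t)(t**2−2t+24) + (18t−135)
  t**2−2t+24 = ((1/18)t+11/36)(18t−135) + (261/4)
  18t−135 = ((8/29)t−60/29)(261/4) + (0)
The last nonzero remainder is the constant 261/4, so the polynomials are coprime and gcd = 1.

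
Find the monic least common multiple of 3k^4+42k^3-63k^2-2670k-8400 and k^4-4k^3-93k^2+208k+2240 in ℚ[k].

k^5+6k^4-133k^3-722k^2+4320k+22400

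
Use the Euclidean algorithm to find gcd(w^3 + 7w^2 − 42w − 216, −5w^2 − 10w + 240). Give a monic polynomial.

w − 6

Apply the Euclidean algorithm:
  w^3 + 7w^2 − 42w − 216 = (−(1/5)w − 1)(−5w^2 − 10w + 240) + (−4w + 24)
  −5w^2 − 10w + 240 = ((5/4)w + 10)(−4w + 24) + (0)
Last nonzero remainder: −4w + 24. Dividing through by −4 gives the monic gcd w − 6.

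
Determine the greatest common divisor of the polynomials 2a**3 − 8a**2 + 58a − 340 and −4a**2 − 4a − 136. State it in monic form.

Repeated division with remainder:
  2a**3 − 8a**2 + 58a − 340 = (−(1/2)a + 5/2)(−4a**2 − 4a − 136) + (0)
Last nonzero remainder: −4a**2 − 4a − 136. Dividing through by −4 gives the monic gcd a**2 + a + 34.

a**2 + a + 34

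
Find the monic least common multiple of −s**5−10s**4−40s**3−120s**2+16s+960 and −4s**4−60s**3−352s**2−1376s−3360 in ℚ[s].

By polynomial division,
  −s**5−10s**4−40s**3−120s**2+16s+960 = ((1/4)s−5/4)(−4s**4−60s**3−352s**2−1376s−3360) + (−27s**3−216s**2−864s−3240)
  −4s**4−60s**3−352s**2−1376s−3360 = ((4/27)s+28/27)(−27s**3−216s**2−864s−3240) + (0)
Last nonzero remainder: −27s**3−216s**2−864s−3240. Dividing through by −27 gives the monic gcd s**3+8s**2+32s+120.
Then lcm(f, g) = f·g / gcd(f, g); expanding and making the result monic gives the answer.

s**6+17s**5+110s**4+400s**3+824s**2−1072s−6720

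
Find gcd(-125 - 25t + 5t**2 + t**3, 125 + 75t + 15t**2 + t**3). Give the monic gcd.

Euclidean algorithm in ℚ[t]:
  t**3 + 5t**2 - 25t - 125 = (t**3 + 15t**2 + 75t + 125) + (-10t**2 - 100t - 250)
  t**3 + 15t**2 + 75t + 125 = (-(1/10)t - 1/2)(-10t**2 - 100t - 250) + (0)
Last nonzero remainder: -10t**2 - 100t - 250. Dividing through by -10 gives the monic gcd t**2 + 10t + 25.

25 + 10t + t**2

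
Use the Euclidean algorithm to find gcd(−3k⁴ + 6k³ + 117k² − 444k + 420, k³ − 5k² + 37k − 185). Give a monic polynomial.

k − 5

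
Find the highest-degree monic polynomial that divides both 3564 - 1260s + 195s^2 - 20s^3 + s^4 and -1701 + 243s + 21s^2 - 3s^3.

-9 + s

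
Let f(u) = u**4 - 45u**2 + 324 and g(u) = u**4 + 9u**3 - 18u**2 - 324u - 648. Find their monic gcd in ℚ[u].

Repeated division with remainder:
  u**4 - 45u**2 + 324 = (u**4 + 9u**3 - 18u**2 - 324u - 648) + (-9u**3 - 27u**2 + 324u + 972)
  u**4 + 9u**3 - 18u**2 - 324u - 648 = (-(1/9)u - 2/3)(-9u**3 - 27u**2 + 324u + 972) + (0)
Last nonzero remainder: -9u**3 - 27u**2 + 324u + 972. Dividing through by -9 gives the monic gcd u**3 + 3u**2 - 36u - 108.

u**3 + 3u**2 - 36u - 108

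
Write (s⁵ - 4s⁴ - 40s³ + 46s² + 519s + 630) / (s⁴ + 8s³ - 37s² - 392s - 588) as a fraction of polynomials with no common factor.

By polynomial division,
  s⁵ - 4s⁴ - 40s³ + 46s² + 519s + 630 = (s - 12)(s⁴ + 8s³ - 37s² - 392s - 588) + (93s³ - 6s² - 3597s - 6426)
  s⁴ + 8s³ - 37s² - 392s - 588 = ((1/93)s + 250/2883)(93s³ - 6s² - 3597s - 6426) + ((2112/961)s² - (10560/961)s - 29568/961)
  93s³ - 6s² - 3597s - 6426 = ((29791/704)s + 147033/704)((2112/961)s² - (10560/961)s - 29568/961) + (0)
Last nonzero remainder: (2112/961)s² - (10560/961)s - 29568/961. Dividing through by 2112/961 gives the monic gcd s² - 5s - 14.
Cancel s² - 5s - 14 from numerator and denominator to get the reduced form.

(s³ + s² - 21s - 45)/(s² + 13s + 42)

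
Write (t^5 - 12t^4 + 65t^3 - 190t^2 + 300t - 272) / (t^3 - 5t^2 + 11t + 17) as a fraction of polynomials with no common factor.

Apply the Euclidean algorithm:
  t^5 - 12t^4 + 65t^3 - 190t^2 + 300t - 272 = (t^2 - 7t + 19)(t^3 - 5t^2 + 11t + 17) + (-35t^2 + 210t - 595)
  t^3 - 5t^2 + 11t + 17 = (-(1/35)t - 1/35)(-35t^2 + 210t - 595) + (0)
Last nonzero remainder: -35t^2 + 210t - 595. Dividing through by -35 gives the monic gcd t^2 - 6t + 17.
Cancel t^2 - 6t + 17 from numerator and denominator to get the reduced form.

(t^3 - 6t^2 + 12t - 16)/(t + 1)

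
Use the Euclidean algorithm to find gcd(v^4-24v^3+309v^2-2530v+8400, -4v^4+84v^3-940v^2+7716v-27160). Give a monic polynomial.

Repeated division with remainder:
  v^4-24v^3+309v^2-2530v+8400 = (-1/4)(-4v^4+84v^3-940v^2+7716v-27160) + (-3v^3+74v^2-601v+1610)
  -4v^4+84v^3-940v^2+7716v-27160 = ((4/3)v+44/9)(-3v^3+74v^2-601v+1610) + (-(4504/9)v^2+(76568/9)v-315280/9)
  -3v^3+74v^2-601v+1610 = ((27/4504)v-207/4504)(-(4504/9)v^2+(76568/9)v-315280/9) + (0)
Last nonzero remainder: -(4504/9)v^2+(76568/9)v-315280/9. Dividing through by -4504/9 gives the monic gcd v^2-17v+70.

v^2-17v+70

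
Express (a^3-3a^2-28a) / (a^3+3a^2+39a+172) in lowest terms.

(a^2-7a)/(a^2-a+43)

By polynomial division,
  a^3-3a^2-28a = (a^3+3a^2+39a+172) + (-6a^2-67a-172)
  a^3+3a^2+39a+172 = (-(1/6)a+49/36)(-6a^2-67a-172) + ((3655/36)a+3655/9)
  -6a^2-67a-172 = (-(216/3655)a-36/85)((3655/36)a+3655/9) + (0)
Last nonzero remainder: (3655/36)a+3655/9. Dividing through by 3655/36 gives the monic gcd a+4.
Cancel a+4 from numerator and denominator to get the reduced form.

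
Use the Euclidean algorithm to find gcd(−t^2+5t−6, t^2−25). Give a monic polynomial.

1

Euclidean algorithm in ℚ[t]:
  −t^2+5t−6 = (−1)(t^2−25) + (5t−31)
  t^2−25 = ((1/5)t+31/25)(5t−31) + (336/25)
  5t−31 = ((125/336)t−775/336)(336/25) + (0)
The last nonzero remainder is the constant 336/25, so the polynomials are coprime and gcd = 1.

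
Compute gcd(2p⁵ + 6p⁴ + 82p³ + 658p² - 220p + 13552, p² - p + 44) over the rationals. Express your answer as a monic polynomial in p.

p² - p + 44

By polynomial division,
  2p⁵ + 6p⁴ + 82p³ + 658p² - 220p + 13552 = (2p³ + 8p² + 2p + 308)(p² - p + 44) + (0)
The last nonzero remainder p² - p + 44 is already monic.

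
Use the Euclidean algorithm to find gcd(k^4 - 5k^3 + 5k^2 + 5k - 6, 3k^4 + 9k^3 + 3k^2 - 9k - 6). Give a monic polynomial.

k^2 - 1

By polynomial division,
  k^4 - 5k^3 + 5k^2 + 5k - 6 = (1/3)(3k^4 + 9k^3 + 3k^2 - 9k - 6) + (-8k^3 + 4k^2 + 8k - 4)
  3k^4 + 9k^3 + 3k^2 - 9k - 6 = (-(3/8)k - 21/16)(-8k^3 + 4k^2 + 8k - 4) + ((45/4)k^2 - 45/4)
  -8k^3 + 4k^2 + 8k - 4 = (-(32/45)k + 16/45)((45/4)k^2 - 45/4) + (0)
Last nonzero remainder: (45/4)k^2 - 45/4. Dividing through by 45/4 gives the monic gcd k^2 - 1.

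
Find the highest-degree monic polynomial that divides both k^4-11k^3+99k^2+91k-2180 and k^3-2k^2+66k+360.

k+4

Repeated division with remainder:
  k^4-11k^3+99k^2+91k-2180 = (k-9)(k^3-2k^2+66k+360) + (15k^2+325k+1060)
  k^3-2k^2+66k+360 = ((1/15)k-71/45)(15k^2+325k+1060) + ((4573/9)k+18292/9)
  15k^2+325k+1060 = ((135/4573)k+2385/4573)((4573/9)k+18292/9) + (0)
Last nonzero remainder: (4573/9)k+18292/9. Dividing through by 4573/9 gives the monic gcd k+4.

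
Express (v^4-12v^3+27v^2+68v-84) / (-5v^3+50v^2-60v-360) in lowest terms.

(-v^2+8v-7)/(5v-30)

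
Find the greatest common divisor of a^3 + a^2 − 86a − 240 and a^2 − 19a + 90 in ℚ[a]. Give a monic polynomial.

a − 10

Repeated division with remainder:
  a^3 + a^2 − 86a − 240 = (a + 20)(a^2 − 19a + 90) + (204a − 2040)
  a^2 − 19a + 90 = ((1/204)a − 3/68)(204a − 2040) + (0)
Last nonzero remainder: 204a − 2040. Dividing through by 204 gives the monic gcd a − 10.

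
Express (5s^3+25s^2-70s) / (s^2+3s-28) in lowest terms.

By polynomial division,
  5s^3+25s^2-70s = (5s+10)(s^2+3s-28) + (40s+280)
  s^2+3s-28 = ((1/40)s-1/10)(40s+280) + (0)
Last nonzero remainder: 40s+280. Dividing through by 40 gives the monic gcd s+7.
Cancel s+7 from numerator and denominator to get the reduced form.

(5s^2-10s)/(s-4)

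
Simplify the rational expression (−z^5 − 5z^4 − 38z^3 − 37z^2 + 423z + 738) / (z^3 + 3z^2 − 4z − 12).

By polynomial division,
  −z^5 − 5z^4 − 38z^3 − 37z^2 + 423z + 738 = (−z^2 − 2z − 36)(z^3 + 3z^2 − 4z − 12) + (51z^2 + 255z + 306)
  z^3 + 3z^2 − 4z − 12 = ((1/51)z − 2/51)(51z^2 + 255z + 306) + (0)
Last nonzero remainder: 51z^2 + 255z + 306. Dividing through by 51 gives the monic gcd z^2 + 5z + 6.
Cancel z^2 + 5z + 6 from numerator and denominator to get the reduced form.

(−z^3 − 32z + 123)/(z − 2)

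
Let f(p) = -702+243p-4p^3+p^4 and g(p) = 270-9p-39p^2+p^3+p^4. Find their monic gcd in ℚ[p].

Euclidean algorithm in ℚ[p]:
  p^4-4p^3+243p-702 = (p^4+p^3-39p^2-9p+270) + (-5p^3+39p^2+252p-972)
  p^4+p^3-39p^2-9p+270 = (-(1/5)p-44/25)(-5p^3+39p^2+252p-972) + ((2001/25)p^2+(6003/25)p-36018/25)
  -5p^3+39p^2+252p-972 = (-(125/2001)p+450/667)((2001/25)p^2+(6003/25)p-36018/25) + (0)
Last nonzero remainder: (2001/25)p^2+(6003/25)p-36018/25. Dividing through by 2001/25 gives the monic gcd p^2+3p-18.

-18+3p+p^2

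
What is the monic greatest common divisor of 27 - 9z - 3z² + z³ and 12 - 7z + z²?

Repeated division with remainder:
  z³ - 3z² - 9z + 27 = (z + 4)(z² - 7z + 12) + (7z - 21)
  z² - 7z + 12 = ((1/7)z - 4/7)(7z - 21) + (0)
Last nonzero remainder: 7z - 21. Dividing through by 7 gives the monic gcd z - 3.

-3 + z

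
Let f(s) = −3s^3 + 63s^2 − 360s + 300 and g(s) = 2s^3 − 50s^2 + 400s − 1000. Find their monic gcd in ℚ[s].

s^2 − 20s + 100

By polynomial division,
  −3s^3 + 63s^2 − 360s + 300 = (−3/2)(2s^3 − 50s^2 + 400s − 1000) + (−12s^2 + 240s − 1200)
  2s^3 − 50s^2 + 400s − 1000 = (−(1/6)s + 5/6)(−12s^2 + 240s − 1200) + (0)
Last nonzero remainder: −12s^2 + 240s − 1200. Dividing through by −12 gives the monic gcd s^2 − 20s + 100.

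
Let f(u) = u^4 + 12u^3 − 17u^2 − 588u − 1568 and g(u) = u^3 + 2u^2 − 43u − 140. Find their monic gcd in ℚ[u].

u^2 − 3u − 28

Apply the Euclidean algorithm:
  u^4 + 12u^3 − 17u^2 − 588u − 1568 = (u + 10)(u^3 + 2u^2 − 43u − 140) + (6u^2 − 18u − 168)
  u^3 + 2u^2 − 43u − 140 = ((1/6)u + 5/6)(6u^2 − 18u − 168) + (0)
Last nonzero remainder: 6u^2 − 18u − 168. Dividing through by 6 gives the monic gcd u^2 − 3u − 28.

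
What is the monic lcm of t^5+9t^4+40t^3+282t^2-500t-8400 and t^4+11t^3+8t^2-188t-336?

t^6+11t^5+58t^4+362t^3+64t^2-9400t-16800

Apply the Euclidean algorithm:
  t^5+9t^4+40t^3+282t^2-500t-8400 = (t-2)(t^4+11t^3+8t^2-188t-336) + (54t^3+486t^2-540t-9072)
  t^4+11t^3+8t^2-188t-336 = ((1/54)t+1/27)(54t^3+486t^2-540t-9072) + (0)
Last nonzero remainder: 54t^3+486t^2-540t-9072. Dividing through by 54 gives the monic gcd t^3+9t^2-10t-168.
Then lcm(f, g) = f·g / gcd(f, g); expanding and making the result monic gives the answer.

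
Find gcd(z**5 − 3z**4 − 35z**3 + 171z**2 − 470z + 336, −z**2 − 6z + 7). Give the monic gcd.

Euclidean algorithm in ℚ[z]:
  z**5 − 3z**4 − 35z**3 + 171z**2 − 470z + 336 = (−z**3 + 9z**2 − 26z + 48)(−z**2 − 6z + 7) + (0)
Last nonzero remainder: −z**2 − 6z + 7. Dividing through by −1 gives the monic gcd z**2 + 6z − 7.

z**2 + 6z − 7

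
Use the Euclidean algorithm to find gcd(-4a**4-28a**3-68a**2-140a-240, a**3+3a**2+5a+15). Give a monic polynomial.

Repeated division with remainder:
  -4a**4-28a**3-68a**2-140a-240 = (-4a-16)(a**3+3a**2+5a+15) + (0)
The last nonzero remainder a**3+3a**2+5a+15 is already monic.

a**3+3a**2+5a+15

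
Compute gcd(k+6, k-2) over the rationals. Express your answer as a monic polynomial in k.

By polynomial division,
  k+6 = (k-2) + (8)
  k-2 = ((1/8)k-1/4)(8) + (0)
The last nonzero remainder is the constant 8, so the polynomials are coprime and gcd = 1.

1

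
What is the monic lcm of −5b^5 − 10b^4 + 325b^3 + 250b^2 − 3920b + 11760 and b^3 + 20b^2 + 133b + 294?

By polynomial division,
  −5b^5 − 10b^4 + 325b^3 + 250b^2 − 3920b + 11760 = (−5b^2 + 90b − 810)(b^3 + 20b^2 + 133b + 294) + (5950b^2 + 77350b + 249900)
  b^3 + 20b^2 + 133b + 294 = ((1/5950)b + 1/850)(5950b^2 + 77350b + 249900) + (0)
Last nonzero remainder: 5950b^2 + 77350b + 249900. Dividing through by 5950 gives the monic gcd b^2 + 13b + 42.
Then lcm(f, g) = f·g / gcd(f, g); expanding and making the result monic gives the answer.

b^6 + 9b^5 − 51b^4 − 505b^3 + 434b^2 + 3136b − 16464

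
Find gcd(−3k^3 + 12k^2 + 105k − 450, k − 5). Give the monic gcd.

k − 5

Euclidean algorithm in ℚ[k]:
  −3k^3 + 12k^2 + 105k − 450 = (−3k^2 − 3k + 90)(k − 5) + (0)
The last nonzero remainder k − 5 is already monic.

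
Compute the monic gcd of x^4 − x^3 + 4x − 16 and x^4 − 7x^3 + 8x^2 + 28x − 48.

x^2 − 4

Apply the Euclidean algorithm:
  x^4 − x^3 + 4x − 16 = (x^4 − 7x^3 + 8x^2 + 28x − 48) + (6x^3 − 8x^2 − 24x + 32)
  x^4 − 7x^3 + 8x^2 + 28x − 48 = ((1/6)x − 17/18)(6x^3 − 8x^2 − 24x + 32) + ((40/9)x^2 − 160/9)
  6x^3 − 8x^2 − 24x + 32 = ((27/20)x − 9/5)((40/9)x^2 − 160/9) + (0)
Last nonzero remainder: (40/9)x^2 − 160/9. Dividing through by 40/9 gives the monic gcd x^2 − 4.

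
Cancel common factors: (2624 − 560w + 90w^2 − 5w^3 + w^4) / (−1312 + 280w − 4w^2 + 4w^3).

By polynomial division,
  w^4 − 5w^3 + 90w^2 − 560w + 2624 = ((1/4)w − 1)(4w^3 − 4w^2 + 280w − 1312) + (16w^2 + 48w + 1312)
  4w^3 − 4w^2 + 280w − 1312 = ((1/4)w − 1)(16w^2 + 48w + 1312) + (0)
Last nonzero remainder: 16w^2 + 48w + 1312. Dividing through by 16 gives the monic gcd w^2 + 3w + 82.
Cancel w^2 + 3w + 82 from numerator and denominator to get the reduced form.

(32 − 8w + w^2)/(−16 + 4w)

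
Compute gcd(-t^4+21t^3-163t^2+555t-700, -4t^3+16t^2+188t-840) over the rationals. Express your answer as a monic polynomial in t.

t-5

Repeated division with remainder:
  -t^4+21t^3-163t^2+555t-700 = ((1/4)t-17/4)(-4t^3+16t^2+188t-840) + (-142t^2+1564t-4270)
  -4t^3+16t^2+188t-840 = ((2/71)t+996/5041)(-142t^2+1564t-4270) + (-(3696/5041)t+18480/5041)
  -142t^2+1564t-4270 = ((357911/1848)t-307501/264)(-(3696/5041)t+18480/5041) + (0)
Last nonzero remainder: -(3696/5041)t+18480/5041. Dividing through by -3696/5041 gives the monic gcd t-5.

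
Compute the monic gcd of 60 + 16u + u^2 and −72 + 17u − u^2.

1

Euclidean algorithm in ℚ[u]:
  u^2 + 16u + 60 = (−1)(−u^2 + 17u − 72) + (33u − 12)
  −u^2 + 17u − 72 = (−(1/33)u + 61/121)(33u − 12) + (−7980/121)
  33u − 12 = (−(1331/2660)u + 121/665)(−7980/121) + (0)
The last nonzero remainder is the constant −7980/121, so the polynomials are coprime and gcd = 1.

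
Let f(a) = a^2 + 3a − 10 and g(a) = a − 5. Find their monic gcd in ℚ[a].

1

By polynomial division,
  a^2 + 3a − 10 = (a + 8)(a − 5) + (30)
  a − 5 = ((1/30)a − 1/6)(30) + (0)
The last nonzero remainder is the constant 30, so the polynomials are coprime and gcd = 1.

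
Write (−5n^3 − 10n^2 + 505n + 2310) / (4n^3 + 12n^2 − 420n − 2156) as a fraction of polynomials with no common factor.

(−5n − 30)/(4n + 28)

Repeated division with remainder:
  −5n^3 − 10n^2 + 505n + 2310 = (−5/4)(4n^3 + 12n^2 − 420n − 2156) + (5n^2 − 20n − 385)
  4n^3 + 12n^2 − 420n − 2156 = ((4/5)n + 28/5)(5n^2 − 20n − 385) + (0)
Last nonzero remainder: 5n^2 − 20n − 385. Dividing through by 5 gives the monic gcd n^2 − 4n − 77.
Cancel n^2 − 4n − 77 from numerator and denominator to get the reduced form.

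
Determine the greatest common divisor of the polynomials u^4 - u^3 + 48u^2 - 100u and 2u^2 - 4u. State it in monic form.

u^2 - 2u

By polynomial division,
  u^4 - u^3 + 48u^2 - 100u = ((1/2)u^2 + (1/2)u + 25)(2u^2 - 4u) + (0)
Last nonzero remainder: 2u^2 - 4u. Dividing through by 2 gives the monic gcd u^2 - 2u.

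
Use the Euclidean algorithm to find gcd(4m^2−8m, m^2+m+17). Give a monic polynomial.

Apply the Euclidean algorithm:
  4m^2−8m = (4)(m^2+m+17) + (−12m−68)
  m^2+m+17 = (−(1/12)m+7/18)(−12m−68) + (391/9)
  −12m−68 = (−(108/391)m−36/23)(391/9) + (0)
The last nonzero remainder is the constant 391/9, so the polynomials are coprime and gcd = 1.

1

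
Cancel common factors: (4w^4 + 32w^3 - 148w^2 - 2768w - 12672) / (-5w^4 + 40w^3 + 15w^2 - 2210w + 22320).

(-4w^2 - 36w - 176)/(5w^2 - 35w + 310)

Euclidean algorithm in ℚ[w]:
  4w^4 + 32w^3 - 148w^2 - 2768w - 12672 = (-4/5)(-5w^4 + 40w^3 + 15w^2 - 2210w + 22320) + (64w^3 - 136w^2 - 4536w + 5184)
  -5w^4 + 40w^3 + 15w^2 - 2210w + 22320 = (-(5/64)w + 235/512)(64w^3 - 136w^2 - 4536w + 5184) + (-(17725/64)w^2 + (17725/64)w + 159525/8)
  64w^3 - 136w^2 - 4536w + 5184 = (-(4096/17725)w + 4608/17725)(-(17725/64)w^2 + (17725/64)w + 159525/8) + (0)
Last nonzero remainder: -(17725/64)w^2 + (17725/64)w + 159525/8. Dividing through by -17725/64 gives the monic gcd w^2 - w - 72.
Cancel w^2 - w - 72 from numerator and denominator to get the reduced form.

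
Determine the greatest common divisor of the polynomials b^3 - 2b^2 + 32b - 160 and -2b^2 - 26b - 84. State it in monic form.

Euclidean algorithm in ℚ[b]:
  b^3 - 2b^2 + 32b - 160 = (-(1/2)b + 15/2)(-2b^2 - 26b - 84) + (185b + 470)
  -2b^2 - 26b - 84 = (-(2/185)b - 774/6845)(185b + 470) + (-42240/1369)
  185b + 470 = (-(50653/8448)b - 64343/4224)(-42240/1369) + (0)
The last nonzero remainder is the constant -42240/1369, so the polynomials are coprime and gcd = 1.

1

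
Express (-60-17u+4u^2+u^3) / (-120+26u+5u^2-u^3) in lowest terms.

Apply the Euclidean algorithm:
  u^3+4u^2-17u-60 = (-1)(-u^3+5u^2+26u-120) + (9u^2+9u-180)
  -u^3+5u^2+26u-120 = (-(1/9)u+2/3)(9u^2+9u-180) + (0)
Last nonzero remainder: 9u^2+9u-180. Dividing through by 9 gives the monic gcd u^2+u-20.
Cancel u^2+u-20 from numerator and denominator to get the reduced form.

(-3-u)/(-6+u)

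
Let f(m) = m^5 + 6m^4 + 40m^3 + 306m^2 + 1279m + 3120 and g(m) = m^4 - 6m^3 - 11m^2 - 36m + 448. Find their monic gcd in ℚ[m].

Euclidean algorithm in ℚ[m]:
  m^5 + 6m^4 + 40m^3 + 306m^2 + 1279m + 3120 = (m + 12)(m^4 - 6m^3 - 11m^2 - 36m + 448) + (123m^3 + 474m^2 + 1263m - 2256)
  m^4 - 6m^3 - 11m^2 - 36m + 448 = ((1/123)m - 404/5043)(123m^3 + 474m^2 + 1263m - 2256) + ((28080/1681)m^2 + (140400/1681)m + 449280/1681)
  123m^3 + 474m^2 + 1263m - 2256 = ((68921/9360)m - 79007/9360)((28080/1681)m^2 + (140400/1681)m + 449280/1681) + (0)
Last nonzero remainder: (28080/1681)m^2 + (140400/1681)m + 449280/1681. Dividing through by 28080/1681 gives the monic gcd m^2 + 5m + 16.

m^2 + 5m + 16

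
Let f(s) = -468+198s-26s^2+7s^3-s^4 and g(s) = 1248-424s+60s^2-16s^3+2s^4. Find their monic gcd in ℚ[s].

-156+14s-4s^2+s^3

Euclidean algorithm in ℚ[s]:
  -s^4+7s^3-26s^2+198s-468 = (-1/2)(2s^4-16s^3+60s^2-424s+1248) + (-s^3+4s^2-14s+156)
  2s^4-16s^3+60s^2-424s+1248 = (-2s+8)(-s^3+4s^2-14s+156) + (0)
Last nonzero remainder: -s^3+4s^2-14s+156. Dividing through by -1 gives the monic gcd s^3-4s^2+14s-156.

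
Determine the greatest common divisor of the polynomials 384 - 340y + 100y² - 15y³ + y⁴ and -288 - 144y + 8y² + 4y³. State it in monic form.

Repeated division with remainder:
  y⁴ - 15y³ + 100y² - 340y + 384 = ((1/4)y - 17/4)(4y³ + 8y² - 144y - 288) + (170y² - 880y - 840)
  4y³ + 8y² - 144y - 288 = ((2/85)y + 244/1445)(170y² - 880y - 840) + ((7040/289)y - 42240/289)
  170y² - 880y - 840 = ((4913/704)y + 2023/352)((7040/289)y - 42240/289) + (0)
Last nonzero remainder: (7040/289)y - 42240/289. Dividing through by 7040/289 gives the monic gcd y - 6.

-6 + y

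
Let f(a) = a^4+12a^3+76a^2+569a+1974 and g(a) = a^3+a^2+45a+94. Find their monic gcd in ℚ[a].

By polynomial division,
  a^4+12a^3+76a^2+569a+1974 = (a+11)(a^3+a^2+45a+94) + (20a^2-20a+940)
  a^3+a^2+45a+94 = ((1/20)a+1/10)(20a^2-20a+940) + (0)
Last nonzero remainder: 20a^2-20a+940. Dividing through by 20 gives the monic gcd a^2-a+47.

a^2-a+47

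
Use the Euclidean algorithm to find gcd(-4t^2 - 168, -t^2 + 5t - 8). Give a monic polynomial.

Euclidean algorithm in ℚ[t]:
  -4t^2 - 168 = (4)(-t^2 + 5t - 8) + (-20t - 136)
  -t^2 + 5t - 8 = ((1/20)t - 59/100)(-20t - 136) + (-2206/25)
  -20t - 136 = ((250/1103)t + 1700/1103)(-2206/25) + (0)
The last nonzero remainder is the constant -2206/25, so the polynomials are coprime and gcd = 1.

1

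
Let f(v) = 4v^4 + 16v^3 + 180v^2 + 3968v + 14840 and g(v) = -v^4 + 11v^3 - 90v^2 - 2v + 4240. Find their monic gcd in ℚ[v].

v^3 - 3v^2 + 66v + 530

By polynomial division,
  4v^4 + 16v^3 + 180v^2 + 3968v + 14840 = (-4)(-v^4 + 11v^3 - 90v^2 - 2v + 4240) + (60v^3 - 180v^2 + 3960v + 31800)
  -v^4 + 11v^3 - 90v^2 - 2v + 4240 = (-(1/60)v + 2/15)(60v^3 - 180v^2 + 3960v + 31800) + (0)
Last nonzero remainder: 60v^3 - 180v^2 + 3960v + 31800. Dividing through by 60 gives the monic gcd v^3 - 3v^2 + 66v + 530.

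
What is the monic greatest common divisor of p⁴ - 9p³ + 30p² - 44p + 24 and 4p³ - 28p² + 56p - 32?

Apply the Euclidean algorithm:
  p⁴ - 9p³ + 30p² - 44p + 24 = ((1/4)p - 1/2)(4p³ - 28p² + 56p - 32) + (2p² - 8p + 8)
  4p³ - 28p² + 56p - 32 = (2p - 6)(2p² - 8p + 8) + (-8p + 16)
  2p² - 8p + 8 = (-(1/4)p + 1/2)(-8p + 16) + (0)
Last nonzero remainder: -8p + 16. Dividing through by -8 gives the monic gcd p - 2.

p - 2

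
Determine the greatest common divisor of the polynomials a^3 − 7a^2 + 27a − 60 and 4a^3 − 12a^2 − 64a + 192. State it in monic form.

a − 4

Repeated division with remainder:
  a^3 − 7a^2 + 27a − 60 = (1/4)(4a^3 − 12a^2 − 64a + 192) + (−4a^2 + 43a − 108)
  4a^3 − 12a^2 − 64a + 192 = (−a − 31/4)(−4a^2 + 43a − 108) + ((645/4)a − 645)
  −4a^2 + 43a − 108 = (−(16/645)a + 36/215)((645/4)a − 645) + (0)
Last nonzero remainder: (645/4)a − 645. Dividing through by 645/4 gives the monic gcd a − 4.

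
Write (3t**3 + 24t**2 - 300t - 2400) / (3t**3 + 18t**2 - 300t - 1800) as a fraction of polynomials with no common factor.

By polynomial division,
  3t**3 + 24t**2 - 300t - 2400 = (3t**3 + 18t**2 - 300t - 1800) + (6t**2 - 600)
  3t**3 + 18t**2 - 300t - 1800 = ((1/2)t + 3)(6t**2 - 600) + (0)
Last nonzero remainder: 6t**2 - 600. Dividing through by 6 gives the monic gcd t**2 - 100.
Cancel t**2 - 100 from numerator and denominator to get the reduced form.

(t + 8)/(t + 6)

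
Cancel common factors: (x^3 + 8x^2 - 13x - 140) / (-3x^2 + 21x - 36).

(-x^2 - 12x - 35)/(3x - 9)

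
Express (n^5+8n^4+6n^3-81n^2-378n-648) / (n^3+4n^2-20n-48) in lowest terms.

(n^3+6n^2+18n+27)/(n+2)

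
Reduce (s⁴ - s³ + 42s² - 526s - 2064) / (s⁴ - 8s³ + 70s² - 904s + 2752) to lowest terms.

(s + 3)/(s - 4)

Apply the Euclidean algorithm:
  s⁴ - s³ + 42s² - 526s - 2064 = (s⁴ - 8s³ + 70s² - 904s + 2752) + (7s³ - 28s² + 378s - 4816)
  s⁴ - 8s³ + 70s² - 904s + 2752 = ((1/7)s - 4/7)(7s³ - 28s² + 378s - 4816) + (0)
Last nonzero remainder: 7s³ - 28s² + 378s - 4816. Dividing through by 7 gives the monic gcd s³ - 4s² + 54s - 688.
Cancel s³ - 4s² + 54s - 688 from numerator and denominator to get the reduced form.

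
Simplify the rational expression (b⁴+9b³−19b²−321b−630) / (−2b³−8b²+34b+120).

(−b²−b+42)/(2b−8)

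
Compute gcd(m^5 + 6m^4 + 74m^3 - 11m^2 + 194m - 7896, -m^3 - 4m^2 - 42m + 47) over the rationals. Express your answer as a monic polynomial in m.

Repeated division with remainder:
  m^5 + 6m^4 + 74m^3 - 11m^2 + 194m - 7896 = (-m^2 - 2m - 24)(-m^3 - 4m^2 - 42m + 47) + (-144m^2 - 720m - 6768)
  -m^3 - 4m^2 - 42m + 47 = ((1/144)m - 1/144)(-144m^2 - 720m - 6768) + (0)
Last nonzero remainder: -144m^2 - 720m - 6768. Dividing through by -144 gives the monic gcd m^2 + 5m + 47.

m^2 + 5m + 47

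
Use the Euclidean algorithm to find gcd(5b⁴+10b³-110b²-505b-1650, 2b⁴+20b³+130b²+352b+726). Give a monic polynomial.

By polynomial division,
  5b⁴+10b³-110b²-505b-1650 = (5/2)(2b⁴+20b³+130b²+352b+726) + (-40b³-435b²-1385b-3465)
  2b⁴+20b³+130b²+352b+726 = (-(1/20)b+7/160)(-40b³-435b²-1385b-3465) + ((2553/32)b²+(7659/32)b+28083/32)
  -40b³-435b²-1385b-3465 = (-(1280/2553)b-3360/851)((2553/32)b²+(7659/32)b+28083/32) + (0)
Last nonzero remainder: (2553/32)b²+(7659/32)b+28083/32. Dividing through by 2553/32 gives the monic gcd b²+3b+11.

b²+3b+11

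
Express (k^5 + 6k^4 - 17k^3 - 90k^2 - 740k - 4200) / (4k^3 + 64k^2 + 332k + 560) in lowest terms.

(k^3 - 6k^2 + 20k - 120)/(4k + 16)

Euclidean algorithm in ℚ[k]:
  k^5 + 6k^4 - 17k^3 - 90k^2 - 740k - 4200 = ((1/4)k^2 - (5/2)k + 15)(4k^3 + 64k^2 + 332k + 560) + (-360k^2 - 4320k - 12600)
  4k^3 + 64k^2 + 332k + 560 = (-(1/90)k - 2/45)(-360k^2 - 4320k - 12600) + (0)
Last nonzero remainder: -360k^2 - 4320k - 12600. Dividing through by -360 gives the monic gcd k^2 + 12k + 35.
Cancel k^2 + 12k + 35 from numerator and denominator to get the reduced form.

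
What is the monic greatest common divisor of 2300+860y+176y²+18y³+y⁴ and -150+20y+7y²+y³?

50+10y+y²

By polynomial division,
  y⁴+18y³+176y²+860y+2300 = (y+11)(y³+7y²+20y-150) + (79y²+790y+3950)
  y³+7y²+20y-150 = ((1/79)y-3/79)(79y²+790y+3950) + (0)
Last nonzero remainder: 79y²+790y+3950. Dividing through by 79 gives the monic gcd y²+10y+50.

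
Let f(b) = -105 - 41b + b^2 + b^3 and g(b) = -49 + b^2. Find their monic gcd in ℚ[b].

-7 + b

Euclidean algorithm in ℚ[b]:
  b^3 + b^2 - 41b - 105 = (b + 1)(b^2 - 49) + (8b - 56)
  b^2 - 49 = ((1/8)b + 7/8)(8b - 56) + (0)
Last nonzero remainder: 8b - 56. Dividing through by 8 gives the monic gcd b - 7.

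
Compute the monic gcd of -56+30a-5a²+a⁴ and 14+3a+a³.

Euclidean algorithm in ℚ[a]:
  a⁴-5a²+30a-56 = (a)(a³+3a+14) + (-8a²+16a-56)
  a³+3a+14 = (-(1/8)a-1/4)(-8a²+16a-56) + (0)
Last nonzero remainder: -8a²+16a-56. Dividing through by -8 gives the monic gcd a²-2a+7.

7-2a+a²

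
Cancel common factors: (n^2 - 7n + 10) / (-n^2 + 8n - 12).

(-n + 5)/(n - 6)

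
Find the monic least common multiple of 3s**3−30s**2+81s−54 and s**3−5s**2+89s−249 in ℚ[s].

Repeated division with remainder:
  3s**3−30s**2+81s−54 = (3)(s**3−5s**2+89s−249) + (−15s**2−186s+693)
  s**3−5s**2+89s−249 = (−(1/15)s+29/25)(−15s**2−186s+693) + ((8774/25)s−26322/25)
  −15s**2−186s+693 = (−(375/8774)s−5775/8774)((8774/25)s−26322/25) + (0)
Last nonzero remainder: (8774/25)s−26322/25. Dividing through by 8774/25 gives the monic gcd s−3.
Then lcm(f, g) = f·g / gcd(f, g); expanding and making the result monic gives the answer.

s**5−12s**4+130s**3−902s**2+2277s−1494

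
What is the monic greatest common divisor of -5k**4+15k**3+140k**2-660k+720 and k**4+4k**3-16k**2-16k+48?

Repeated division with remainder:
  -5k**4+15k**3+140k**2-660k+720 = (-5)(k**4+4k**3-16k**2-16k+48) + (35k**3+60k**2-740k+960)
  k**4+4k**3-16k**2-16k+48 = ((1/35)k+16/245)(35k**3+60k**2-740k+960) + ((60/49)k**2+(240/49)k-720/49)
  35k**3+60k**2-740k+960 = ((343/12)k-196/3)((60/49)k**2+(240/49)k-720/49) + (0)
Last nonzero remainder: (60/49)k**2+(240/49)k-720/49. Dividing through by 60/49 gives the monic gcd k**2+4k-12.

k**2+4k-12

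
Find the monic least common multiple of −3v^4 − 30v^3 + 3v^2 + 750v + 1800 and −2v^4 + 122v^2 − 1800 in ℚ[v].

Repeated division with remainder:
  −3v^4 − 30v^3 + 3v^2 + 750v + 1800 = (3/2)(−2v^4 + 122v^2 − 1800) + (−30v^3 − 180v^2 + 750v + 4500)
  −2v^4 + 122v^2 − 1800 = ((1/15)v − 2/5)(−30v^3 − 180v^2 + 750v + 4500) + (0)
Last nonzero remainder: −30v^3 − 180v^2 + 750v + 4500. Dividing through by −30 gives the monic gcd v^3 + 6v^2 − 25v − 150.
Then lcm(f, g) = f·g / gcd(f, g); expanding and making the result monic gives the answer.

v^5 + 4v^4 − 61v^3 − 244v^2 + 900v + 3600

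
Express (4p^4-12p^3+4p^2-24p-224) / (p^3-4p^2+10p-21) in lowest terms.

Repeated division with remainder:
  4p^4-12p^3+4p^2-24p-224 = (4p+4)(p^3-4p^2+10p-21) + (-20p^2+20p-140)
  p^3-4p^2+10p-21 = (-(1/20)p+3/20)(-20p^2+20p-140) + (0)
Last nonzero remainder: -20p^2+20p-140. Dividing through by -20 gives the monic gcd p^2-p+7.
Cancel p^2-p+7 from numerator and denominator to get the reduced form.

(4p^2-8p-32)/(p-3)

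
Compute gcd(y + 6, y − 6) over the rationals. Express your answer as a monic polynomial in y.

Euclidean algorithm in ℚ[y]:
  y + 6 = (y − 6) + (12)
  y − 6 = ((1/12)y − 1/2)(12) + (0)
The last nonzero remainder is the constant 12, so the polynomials are coprime and gcd = 1.

1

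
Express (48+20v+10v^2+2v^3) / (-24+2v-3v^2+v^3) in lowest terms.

(8+2v)/(-4+v)

Repeated division with remainder:
  2v^3+10v^2+20v+48 = (2)(v^3-3v^2+2v-24) + (16v^2+16v+96)
  v^3-3v^2+2v-24 = ((1/16)v-1/4)(16v^2+16v+96) + (0)
Last nonzero remainder: 16v^2+16v+96. Dividing through by 16 gives the monic gcd v^2+v+6.
Cancel v^2+v+6 from numerator and denominator to get the reduced form.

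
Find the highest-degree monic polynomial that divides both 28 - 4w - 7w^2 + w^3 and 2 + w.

Repeated division with remainder:
  w^3 - 7w^2 - 4w + 28 = (w^2 - 9w + 14)(w + 2) + (0)
The last nonzero remainder w + 2 is already monic.

2 + w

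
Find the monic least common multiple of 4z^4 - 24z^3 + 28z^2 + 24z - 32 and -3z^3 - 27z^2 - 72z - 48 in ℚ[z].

z^6 + 2z^5 - 25z^4 - 34z^3 + 152z^2 + 32z - 128

Apply the Euclidean algorithm:
  4z^4 - 24z^3 + 28z^2 + 24z - 32 = (-(4/3)z + 20)(-3z^3 - 27z^2 - 72z - 48) + (472z^2 + 1400z + 928)
  -3z^3 - 27z^2 - 72z - 48 = (-(3/472)z - 267/6962)(472z^2 + 1400z + 928) + (-(43200/3481)z - 43200/3481)
  472z^2 + 1400z + 928 = (-(205379/5400)z - 100949/1350)(-(43200/3481)z - 43200/3481) + (0)
Last nonzero remainder: -(43200/3481)z - 43200/3481. Dividing through by -43200/3481 gives the monic gcd z + 1.
Then lcm(f, g) = f·g / gcd(f, g); expanding and making the result monic gives the answer.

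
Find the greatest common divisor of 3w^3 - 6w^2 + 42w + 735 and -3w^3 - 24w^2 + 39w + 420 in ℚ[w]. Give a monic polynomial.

Apply the Euclidean algorithm:
  3w^3 - 6w^2 + 42w + 735 = (-1)(-3w^3 - 24w^2 + 39w + 420) + (-30w^2 + 81w + 1155)
  -3w^3 - 24w^2 + 39w + 420 = ((1/10)w + 107/100)(-30w^2 + 81w + 1155) + (-(16317/100)w - 16317/20)
  -30w^2 + 81w + 1155 = ((1000/5439)w - 1100/777)(-(16317/100)w - 16317/20) + (0)
Last nonzero remainder: -(16317/100)w - 16317/20. Dividing through by -16317/100 gives the monic gcd w + 5.

w + 5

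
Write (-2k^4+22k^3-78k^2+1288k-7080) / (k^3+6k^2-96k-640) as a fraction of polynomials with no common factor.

(-2k^3+2k^2-58k+708)/(k^2+16k+64)

Apply the Euclidean algorithm:
  -2k^4+22k^3-78k^2+1288k-7080 = (-2k+34)(k^3+6k^2-96k-640) + (-474k^2+3272k+14680)
  k^3+6k^2-96k-640 = (-(1/474)k-1529/56169)(-474k^2+3272k+14680) + ((1350244/56169)k-13502440/56169)
  -474k^2+3272k+14680 = (-(13312053/675122)k-20614023/337561)((1350244/56169)k-13502440/56169) + (0)
Last nonzero remainder: (1350244/56169)k-13502440/56169. Dividing through by 1350244/56169 gives the monic gcd k-10.
Cancel k-10 from numerator and denominator to get the reduced form.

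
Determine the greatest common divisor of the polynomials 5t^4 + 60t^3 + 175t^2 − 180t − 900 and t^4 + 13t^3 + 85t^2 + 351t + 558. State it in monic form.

t^2 + 9t + 18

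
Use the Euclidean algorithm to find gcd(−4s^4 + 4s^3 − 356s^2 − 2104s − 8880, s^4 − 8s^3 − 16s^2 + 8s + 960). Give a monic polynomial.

s^2 + 6s + 20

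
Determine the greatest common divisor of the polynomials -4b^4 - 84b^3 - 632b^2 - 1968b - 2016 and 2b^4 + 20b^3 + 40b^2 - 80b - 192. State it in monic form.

By polynomial division,
  -4b^4 - 84b^3 - 632b^2 - 1968b - 2016 = (-2)(2b^4 + 20b^3 + 40b^2 - 80b - 192) + (-44b^3 - 552b^2 - 2128b - 2400)
  2b^4 + 20b^3 + 40b^2 - 80b - 192 = (-(1/22)b + 14/121)(-44b^3 - 552b^2 - 2128b - 2400) + ((864/121)b^2 + (6912/121)b + 10368/121)
  -44b^3 - 552b^2 - 2128b - 2400 = (-(1331/216)b - 3025/108)((864/121)b^2 + (6912/121)b + 10368/121) + (0)
Last nonzero remainder: (864/121)b^2 + (6912/121)b + 10368/121. Dividing through by 864/121 gives the monic gcd b^2 + 8b + 12.

b^2 + 8b + 12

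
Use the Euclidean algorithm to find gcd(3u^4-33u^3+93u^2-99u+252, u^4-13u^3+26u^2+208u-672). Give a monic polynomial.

u^2-11u+28

Apply the Euclidean algorithm:
  3u^4-33u^3+93u^2-99u+252 = (3)(u^4-13u^3+26u^2+208u-672) + (6u^3+15u^2-723u+2268)
  u^4-13u^3+26u^2+208u-672 = ((1/6)u-31/12)(6u^3+15u^2-723u+2268) + ((741/4)u^2-(8151/4)u+5187)
  6u^3+15u^2-723u+2268 = ((8/247)u+108/247)((741/4)u^2-(8151/4)u+5187) + (0)
Last nonzero remainder: (741/4)u^2-(8151/4)u+5187. Dividing through by 741/4 gives the monic gcd u^2-11u+28.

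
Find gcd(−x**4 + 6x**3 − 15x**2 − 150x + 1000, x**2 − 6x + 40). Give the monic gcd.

x**2 − 6x + 40

Apply the Euclidean algorithm:
  −x**4 + 6x**3 − 15x**2 − 150x + 1000 = (−x**2 + 25)(x**2 − 6x + 40) + (0)
The last nonzero remainder x**2 − 6x + 40 is already monic.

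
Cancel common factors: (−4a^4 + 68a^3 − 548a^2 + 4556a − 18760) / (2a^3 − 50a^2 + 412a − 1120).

By polynomial division,
  −4a^4 + 68a^3 − 548a^2 + 4556a − 18760 = (−2a − 16)(2a^3 − 50a^2 + 412a − 1120) + (−524a^2 + 8908a − 36680)
  2a^3 − 50a^2 + 412a − 1120 = (−(1/262)a + 4/131)(−524a^2 + 8908a − 36680) + (0)
Last nonzero remainder: −524a^2 + 8908a − 36680. Dividing through by −524 gives the monic gcd a^2 − 17a + 70.
Cancel a^2 − 17a + 70 from numerator and denominator to get the reduced form.

(−2a^2 − 134)/(a − 8)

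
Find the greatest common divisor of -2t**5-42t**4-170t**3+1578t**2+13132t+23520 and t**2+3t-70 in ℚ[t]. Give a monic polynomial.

Euclidean algorithm in ℚ[t]:
  -2t**5-42t**4-170t**3+1578t**2+13132t+23520 = (-2t**3-36t**2-202t-336)(t**2+3t-70) + (0)
The last nonzero remainder t**2+3t-70 is already monic.

t**2+3t-70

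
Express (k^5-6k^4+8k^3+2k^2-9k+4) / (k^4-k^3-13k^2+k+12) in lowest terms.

Euclidean algorithm in ℚ[k]:
  k^5-6k^4+8k^3+2k^2-9k+4 = (k-5)(k^4-k^3-13k^2+k+12) + (16k^3-64k^2-16k+64)
  k^4-k^3-13k^2+k+12 = ((1/16)k+3/16)(16k^3-64k^2-16k+64) + (0)
Last nonzero remainder: 16k^3-64k^2-16k+64. Dividing through by 16 gives the monic gcd k^3-4k^2-k+4.
Cancel k^3-4k^2-k+4 from numerator and denominator to get the reduced form.

(k^2-2k+1)/(k+3)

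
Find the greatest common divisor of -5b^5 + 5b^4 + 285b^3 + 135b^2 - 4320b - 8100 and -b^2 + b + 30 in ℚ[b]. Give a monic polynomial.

Euclidean algorithm in ℚ[b]:
  -5b^5 + 5b^4 + 285b^3 + 135b^2 - 4320b - 8100 = (5b^3 - 135b - 270)(-b^2 + b + 30) + (0)
Last nonzero remainder: -b^2 + b + 30. Dividing through by -1 gives the monic gcd b^2 - b - 30.

b^2 - b - 30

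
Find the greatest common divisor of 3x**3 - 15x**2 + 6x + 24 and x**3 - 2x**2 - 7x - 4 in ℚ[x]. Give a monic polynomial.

Apply the Euclidean algorithm:
  3x**3 - 15x**2 + 6x + 24 = (3)(x**3 - 2x**2 - 7x - 4) + (-9x**2 + 27x + 36)
  x**3 - 2x**2 - 7x - 4 = (-(1/9)x - 1/9)(-9x**2 + 27x + 36) + (0)
Last nonzero remainder: -9x**2 + 27x + 36. Dividing through by -9 gives the monic gcd x**2 - 3x - 4.

x**2 - 3x - 4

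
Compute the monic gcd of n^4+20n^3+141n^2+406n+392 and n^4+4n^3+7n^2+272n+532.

Repeated division with remainder:
  n^4+20n^3+141n^2+406n+392 = (n^4+4n^3+7n^2+272n+532) + (16n^3+134n^2+134n-140)
  n^4+4n^3+7n^2+272n+532 = ((1/16)n-35/128)(16n^3+134n^2+134n-140) + ((2257/64)n^2+(20313/64)n+15799/32)
  16n^3+134n^2+134n-140 = ((1024/2257)n-640/2257)((2257/64)n^2+(20313/64)n+15799/32) + (0)
Last nonzero remainder: (2257/64)n^2+(20313/64)n+15799/32. Dividing through by 2257/64 gives the monic gcd n^2+9n+14.

n^2+9n+14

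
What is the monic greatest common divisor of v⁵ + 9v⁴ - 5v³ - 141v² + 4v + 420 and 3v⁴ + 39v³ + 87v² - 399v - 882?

v³ + 6v² - 13v - 42

Apply the Euclidean algorithm:
  v⁵ + 9v⁴ - 5v³ - 141v² + 4v + 420 = ((1/3)v - 4/3)(3v⁴ + 39v³ + 87v² - 399v - 882) + (18v³ + 108v² - 234v - 756)
  3v⁴ + 39v³ + 87v² - 399v - 882 = ((1/6)v + 7/6)(18v³ + 108v² - 234v - 756) + (0)
Last nonzero remainder: 18v³ + 108v² - 234v - 756. Dividing through by 18 gives the monic gcd v³ + 6v² - 13v - 42.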